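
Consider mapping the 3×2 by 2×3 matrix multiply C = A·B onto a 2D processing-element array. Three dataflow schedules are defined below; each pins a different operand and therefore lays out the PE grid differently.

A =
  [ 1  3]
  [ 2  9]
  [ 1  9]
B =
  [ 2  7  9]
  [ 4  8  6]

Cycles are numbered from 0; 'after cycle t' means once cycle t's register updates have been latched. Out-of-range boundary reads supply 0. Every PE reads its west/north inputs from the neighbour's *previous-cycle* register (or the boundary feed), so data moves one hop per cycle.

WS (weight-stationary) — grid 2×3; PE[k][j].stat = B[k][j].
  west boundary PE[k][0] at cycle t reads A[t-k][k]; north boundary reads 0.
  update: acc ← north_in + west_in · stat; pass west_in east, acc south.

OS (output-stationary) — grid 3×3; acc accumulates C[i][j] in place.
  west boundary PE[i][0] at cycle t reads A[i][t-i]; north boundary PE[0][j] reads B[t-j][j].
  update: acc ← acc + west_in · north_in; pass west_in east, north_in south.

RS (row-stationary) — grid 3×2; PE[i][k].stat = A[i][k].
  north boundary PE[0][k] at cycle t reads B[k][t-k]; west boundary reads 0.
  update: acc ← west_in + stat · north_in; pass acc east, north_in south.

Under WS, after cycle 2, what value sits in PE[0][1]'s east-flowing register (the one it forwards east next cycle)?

Tracing WS — 2×3 array, target PE[0][1]:
  [0] (0,0) acc=2 (h:1 v:2)
  [0] (0,1) acc=0 (h:0 v:0)
  [1] (0,0) acc=4 (h:2 v:4)
  [1] (0,1) acc=7 (h:1 v:7)
  [2] (0,0) acc=2 (h:1 v:2)
  [2] (0,1) acc=14 (h:2 v:14)

register = 2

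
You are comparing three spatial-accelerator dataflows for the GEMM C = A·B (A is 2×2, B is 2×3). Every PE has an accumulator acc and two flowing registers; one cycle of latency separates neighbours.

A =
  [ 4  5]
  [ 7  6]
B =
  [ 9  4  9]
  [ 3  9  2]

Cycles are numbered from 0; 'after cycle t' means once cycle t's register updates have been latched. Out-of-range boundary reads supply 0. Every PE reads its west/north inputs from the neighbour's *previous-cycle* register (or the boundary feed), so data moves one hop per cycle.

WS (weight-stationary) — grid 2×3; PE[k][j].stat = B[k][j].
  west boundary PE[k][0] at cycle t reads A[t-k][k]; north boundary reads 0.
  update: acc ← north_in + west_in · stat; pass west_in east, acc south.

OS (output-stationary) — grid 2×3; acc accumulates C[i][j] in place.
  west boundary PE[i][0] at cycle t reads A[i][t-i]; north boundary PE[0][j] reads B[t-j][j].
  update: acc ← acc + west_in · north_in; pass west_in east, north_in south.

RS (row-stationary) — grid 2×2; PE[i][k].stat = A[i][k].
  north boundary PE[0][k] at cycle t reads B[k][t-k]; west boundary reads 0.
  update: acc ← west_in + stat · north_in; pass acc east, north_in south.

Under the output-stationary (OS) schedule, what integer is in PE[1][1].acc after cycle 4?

PE[1][1].acc = 82

Tracing OS — 2×3 array, target PE[1][1]:
  c0 r0c1: 0 / 0 / 0
  c0 r1c0: 0 / 0 / 0
  c0 r1c1: 0 / 0 / 0
  c1 r0c1: 16 / 4 / 4
  c1 r1c0: 63 / 7 / 9
  c1 r1c1: 0 / 0 / 0
  c2 r0c1: 61 / 5 / 9
  c2 r1c0: 81 / 6 / 3
  c2 r1c1: 28 / 7 / 4
  c3 r0c1: 61 / 0 / 0
  c3 r1c0: 81 / 0 / 0
  c3 r1c1: 82 / 6 / 9
  c4 r0c1: 61 / 0 / 0
  c4 r1c0: 81 / 0 / 0
  c4 r1c1: 82 / 0 / 0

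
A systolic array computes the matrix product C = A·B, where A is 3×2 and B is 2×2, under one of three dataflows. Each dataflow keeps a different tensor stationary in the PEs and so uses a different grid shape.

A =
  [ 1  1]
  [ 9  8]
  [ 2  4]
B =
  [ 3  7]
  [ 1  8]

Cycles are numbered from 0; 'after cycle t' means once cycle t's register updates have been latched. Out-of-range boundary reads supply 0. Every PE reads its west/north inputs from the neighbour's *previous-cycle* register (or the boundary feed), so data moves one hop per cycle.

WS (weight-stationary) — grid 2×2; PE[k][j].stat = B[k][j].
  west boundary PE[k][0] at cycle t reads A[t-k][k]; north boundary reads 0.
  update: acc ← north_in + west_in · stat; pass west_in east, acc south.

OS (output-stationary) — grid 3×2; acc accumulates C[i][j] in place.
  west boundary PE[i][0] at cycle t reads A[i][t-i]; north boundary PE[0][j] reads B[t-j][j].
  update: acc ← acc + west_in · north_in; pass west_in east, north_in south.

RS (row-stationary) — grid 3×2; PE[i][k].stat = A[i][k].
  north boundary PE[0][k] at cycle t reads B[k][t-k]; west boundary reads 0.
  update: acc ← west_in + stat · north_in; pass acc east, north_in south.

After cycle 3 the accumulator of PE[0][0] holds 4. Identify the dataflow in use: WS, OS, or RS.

WS (2×2 grid), PE[0][0]:
  @0  [0,0]  acc 3  |  →1  ↓3
  @1  [0,0]  acc 27  |  →9  ↓27
  @2  [0,0]  acc 6  |  →2  ↓6
  @3  [0,0]  acc 0  |  →0  ↓0
OS (3×2 grid), PE[0][0]:
  @0  [0,0]  acc 3  |  →1  ↓3
  @1  [0,0]  acc 4  |  →1  ↓1
  @2  [0,0]  acc 4  |  →0  ↓0
  @3  [0,0]  acc 4  |  →0  ↓0
RS (3×2 grid), PE[0][0]:
  @0  [0,0]  acc 3  |  →3  ↓3
  @1  [0,0]  acc 7  |  →7  ↓7
  @2  [0,0]  acc 0  |  →0  ↓0
  @3  [0,0]  acc 0  |  →0  ↓0

dataflow = OS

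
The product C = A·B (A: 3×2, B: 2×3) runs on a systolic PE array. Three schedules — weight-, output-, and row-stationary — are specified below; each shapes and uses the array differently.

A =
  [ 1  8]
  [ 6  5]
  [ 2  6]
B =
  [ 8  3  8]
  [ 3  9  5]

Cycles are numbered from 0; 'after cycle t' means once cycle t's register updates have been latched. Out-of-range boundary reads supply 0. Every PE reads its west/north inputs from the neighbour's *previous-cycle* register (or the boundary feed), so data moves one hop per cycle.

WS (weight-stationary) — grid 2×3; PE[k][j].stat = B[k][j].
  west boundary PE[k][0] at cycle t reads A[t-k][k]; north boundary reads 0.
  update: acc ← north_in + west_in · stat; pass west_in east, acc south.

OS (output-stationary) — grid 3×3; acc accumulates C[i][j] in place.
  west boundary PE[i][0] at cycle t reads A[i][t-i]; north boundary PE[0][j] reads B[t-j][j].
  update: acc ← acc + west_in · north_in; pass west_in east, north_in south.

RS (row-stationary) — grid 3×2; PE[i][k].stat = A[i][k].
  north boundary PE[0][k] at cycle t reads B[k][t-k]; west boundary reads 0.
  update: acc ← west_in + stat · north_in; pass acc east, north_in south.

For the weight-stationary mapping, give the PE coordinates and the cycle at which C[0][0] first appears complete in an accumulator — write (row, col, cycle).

Under WS, C[0][0] lands at PE[1][0]:
  c0 r1c0: 0 / 0 / 0
  c1 r1c0: 32 / 8 / 32

(row, col, cycle) = (1, 0, 1)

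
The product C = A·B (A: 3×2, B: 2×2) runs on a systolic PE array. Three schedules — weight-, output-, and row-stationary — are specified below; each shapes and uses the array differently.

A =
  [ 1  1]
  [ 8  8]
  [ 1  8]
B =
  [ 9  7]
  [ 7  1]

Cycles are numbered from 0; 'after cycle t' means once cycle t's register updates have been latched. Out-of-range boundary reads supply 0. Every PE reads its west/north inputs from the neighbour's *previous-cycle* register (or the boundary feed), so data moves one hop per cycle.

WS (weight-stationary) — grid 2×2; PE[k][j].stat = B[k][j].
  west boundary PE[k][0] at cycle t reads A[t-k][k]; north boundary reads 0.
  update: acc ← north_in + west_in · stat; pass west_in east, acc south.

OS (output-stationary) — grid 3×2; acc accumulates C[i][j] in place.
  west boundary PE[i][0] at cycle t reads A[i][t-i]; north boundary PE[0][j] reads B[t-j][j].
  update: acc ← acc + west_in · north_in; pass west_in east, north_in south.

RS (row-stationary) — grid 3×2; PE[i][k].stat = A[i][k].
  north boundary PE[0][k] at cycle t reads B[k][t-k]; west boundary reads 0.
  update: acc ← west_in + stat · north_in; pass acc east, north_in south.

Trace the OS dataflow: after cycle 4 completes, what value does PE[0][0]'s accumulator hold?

Tracing OS — 3×2 array, target PE[0][0]:
  cycle 0: PE[0][0] → acc 9, east 1, south 9
  cycle 1: PE[0][0] → acc 16, east 1, south 7
  cycle 2: PE[0][0] → acc 16, east 0, south 0
  cycle 3: PE[0][0] → acc 16, east 0, south 0
  cycle 4: PE[0][0] → acc 16, east 0, south 0

PE[0][0].acc = 16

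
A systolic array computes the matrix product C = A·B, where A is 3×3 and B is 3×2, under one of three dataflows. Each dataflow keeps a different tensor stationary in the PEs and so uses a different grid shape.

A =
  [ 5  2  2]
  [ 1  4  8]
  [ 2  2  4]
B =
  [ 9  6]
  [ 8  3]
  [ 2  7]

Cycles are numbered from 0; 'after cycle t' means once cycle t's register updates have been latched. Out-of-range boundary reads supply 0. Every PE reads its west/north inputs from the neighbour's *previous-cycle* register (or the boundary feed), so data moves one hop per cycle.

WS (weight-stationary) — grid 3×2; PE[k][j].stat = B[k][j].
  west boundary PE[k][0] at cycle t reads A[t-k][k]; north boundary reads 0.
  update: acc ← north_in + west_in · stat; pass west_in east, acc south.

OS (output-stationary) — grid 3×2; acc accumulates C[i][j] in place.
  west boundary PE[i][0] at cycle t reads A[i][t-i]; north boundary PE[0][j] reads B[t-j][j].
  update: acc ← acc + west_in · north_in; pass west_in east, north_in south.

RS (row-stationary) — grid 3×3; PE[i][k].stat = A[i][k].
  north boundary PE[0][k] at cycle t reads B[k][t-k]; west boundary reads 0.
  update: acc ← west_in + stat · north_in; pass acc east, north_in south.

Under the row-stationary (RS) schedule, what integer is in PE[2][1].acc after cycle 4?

Tracing RS — 3×3 array, target PE[2][1]:
  t=0 PE[1][1]: acc=0 h=0 v=0
  t=0 PE[2][0]: acc=0 h=0 v=0
  t=0 PE[2][1]: acc=0 h=0 v=0
  t=1 PE[1][1]: acc=0 h=0 v=0
  t=1 PE[2][0]: acc=0 h=0 v=0
  t=1 PE[2][1]: acc=0 h=0 v=0
  t=2 PE[1][1]: acc=41 h=41 v=8
  t=2 PE[2][0]: acc=18 h=18 v=9
  t=2 PE[2][1]: acc=0 h=0 v=0
  t=3 PE[1][1]: acc=18 h=18 v=3
  t=3 PE[2][0]: acc=12 h=12 v=6
  t=3 PE[2][1]: acc=34 h=34 v=8
  t=4 PE[1][1]: acc=0 h=0 v=0
  t=4 PE[2][0]: acc=0 h=0 v=0
  t=4 PE[2][1]: acc=18 h=18 v=3

PE[2][1].acc = 18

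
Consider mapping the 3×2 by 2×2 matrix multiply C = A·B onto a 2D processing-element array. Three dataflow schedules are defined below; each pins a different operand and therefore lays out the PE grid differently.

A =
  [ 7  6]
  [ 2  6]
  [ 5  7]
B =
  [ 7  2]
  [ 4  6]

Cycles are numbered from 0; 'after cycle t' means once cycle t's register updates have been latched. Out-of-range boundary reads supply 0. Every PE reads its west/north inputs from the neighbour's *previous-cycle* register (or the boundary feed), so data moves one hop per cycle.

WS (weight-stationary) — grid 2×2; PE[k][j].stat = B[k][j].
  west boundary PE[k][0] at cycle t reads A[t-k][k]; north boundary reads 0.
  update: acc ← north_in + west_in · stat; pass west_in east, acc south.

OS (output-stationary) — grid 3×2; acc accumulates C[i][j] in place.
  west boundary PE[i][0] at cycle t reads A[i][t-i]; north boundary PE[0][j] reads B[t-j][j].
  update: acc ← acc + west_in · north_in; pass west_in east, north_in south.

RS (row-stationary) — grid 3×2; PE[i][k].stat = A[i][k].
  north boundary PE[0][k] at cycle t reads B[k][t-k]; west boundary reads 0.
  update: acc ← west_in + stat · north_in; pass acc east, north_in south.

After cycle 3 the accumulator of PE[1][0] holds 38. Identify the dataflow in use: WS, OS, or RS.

WS [2×2] PE[1][0] across cycles:
  step 0 · PE1,0: acc=0; fwd→0 fwd↓0
  step 1 · PE1,0: acc=73; fwd→6 fwd↓73
  step 2 · PE1,0: acc=38; fwd→6 fwd↓38
  step 3 · PE1,0: acc=63; fwd→7 fwd↓63
OS [3×2] PE[1][0] across cycles:
  step 0 · PE1,0: acc=0; fwd→0 fwd↓0
  step 1 · PE1,0: acc=14; fwd→2 fwd↓7
  step 2 · PE1,0: acc=38; fwd→6 fwd↓4
  step 3 · PE1,0: acc=38; fwd→0 fwd↓0
RS [3×2] PE[1][0] across cycles:
  step 0 · PE1,0: acc=0; fwd→0 fwd↓0
  step 1 · PE1,0: acc=14; fwd→14 fwd↓7
  step 2 · PE1,0: acc=4; fwd→4 fwd↓2
  step 3 · PE1,0: acc=0; fwd→0 fwd↓0

dataflow = OS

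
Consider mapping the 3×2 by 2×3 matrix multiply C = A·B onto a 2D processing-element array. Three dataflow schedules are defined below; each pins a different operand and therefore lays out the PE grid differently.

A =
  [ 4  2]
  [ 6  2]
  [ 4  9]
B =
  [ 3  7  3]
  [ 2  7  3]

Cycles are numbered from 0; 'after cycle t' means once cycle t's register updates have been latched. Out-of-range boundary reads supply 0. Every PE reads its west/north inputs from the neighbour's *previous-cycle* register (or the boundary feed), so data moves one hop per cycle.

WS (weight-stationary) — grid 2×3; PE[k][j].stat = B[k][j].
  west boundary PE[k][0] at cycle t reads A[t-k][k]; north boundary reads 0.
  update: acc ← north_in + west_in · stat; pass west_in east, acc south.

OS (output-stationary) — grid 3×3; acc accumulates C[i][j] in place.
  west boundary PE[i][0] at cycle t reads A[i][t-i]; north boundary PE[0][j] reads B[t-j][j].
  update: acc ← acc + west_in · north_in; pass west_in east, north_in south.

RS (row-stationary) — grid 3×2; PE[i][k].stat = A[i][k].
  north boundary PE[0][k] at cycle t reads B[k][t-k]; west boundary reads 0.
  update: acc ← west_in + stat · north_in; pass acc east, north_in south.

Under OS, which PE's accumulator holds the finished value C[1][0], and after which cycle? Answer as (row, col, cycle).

OS: C[1][0] accumulates in PE[1][0]:
  t=0 PE[1][0]: acc=0 h=0 v=0
  t=1 PE[1][0]: acc=18 h=6 v=3
  t=2 PE[1][0]: acc=22 h=2 v=2

(row, col, cycle) = (1, 0, 2)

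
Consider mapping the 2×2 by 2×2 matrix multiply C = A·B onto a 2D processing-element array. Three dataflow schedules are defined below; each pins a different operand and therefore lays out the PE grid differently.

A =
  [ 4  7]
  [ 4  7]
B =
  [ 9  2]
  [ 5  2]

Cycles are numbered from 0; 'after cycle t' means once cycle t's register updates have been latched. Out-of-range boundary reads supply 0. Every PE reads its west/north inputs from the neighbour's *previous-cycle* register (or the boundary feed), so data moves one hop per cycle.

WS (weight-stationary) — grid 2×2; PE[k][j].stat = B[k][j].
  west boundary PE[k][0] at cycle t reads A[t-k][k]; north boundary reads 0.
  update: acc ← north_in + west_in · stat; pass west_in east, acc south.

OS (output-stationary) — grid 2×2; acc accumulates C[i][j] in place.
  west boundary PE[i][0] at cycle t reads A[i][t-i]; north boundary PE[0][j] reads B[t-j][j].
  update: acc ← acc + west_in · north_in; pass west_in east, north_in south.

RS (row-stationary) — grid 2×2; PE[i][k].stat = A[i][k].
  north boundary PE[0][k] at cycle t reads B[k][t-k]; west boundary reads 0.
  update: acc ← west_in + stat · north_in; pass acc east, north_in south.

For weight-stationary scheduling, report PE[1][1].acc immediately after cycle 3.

Tracing WS — 2×2 array, target PE[1][1]:
  t=0 PE[0][1]: acc=0 h=0 v=0
  t=0 PE[1][0]: acc=0 h=0 v=0
  t=0 PE[1][1]: acc=0 h=0 v=0
  t=1 PE[0][1]: acc=8 h=4 v=8
  t=1 PE[1][0]: acc=71 h=7 v=71
  t=1 PE[1][1]: acc=0 h=0 v=0
  t=2 PE[0][1]: acc=8 h=4 v=8
  t=2 PE[1][0]: acc=71 h=7 v=71
  t=2 PE[1][1]: acc=22 h=7 v=22
  t=3 PE[0][1]: acc=0 h=0 v=0
  t=3 PE[1][0]: acc=0 h=0 v=0
  t=3 PE[1][1]: acc=22 h=7 v=22

PE[1][1].acc = 22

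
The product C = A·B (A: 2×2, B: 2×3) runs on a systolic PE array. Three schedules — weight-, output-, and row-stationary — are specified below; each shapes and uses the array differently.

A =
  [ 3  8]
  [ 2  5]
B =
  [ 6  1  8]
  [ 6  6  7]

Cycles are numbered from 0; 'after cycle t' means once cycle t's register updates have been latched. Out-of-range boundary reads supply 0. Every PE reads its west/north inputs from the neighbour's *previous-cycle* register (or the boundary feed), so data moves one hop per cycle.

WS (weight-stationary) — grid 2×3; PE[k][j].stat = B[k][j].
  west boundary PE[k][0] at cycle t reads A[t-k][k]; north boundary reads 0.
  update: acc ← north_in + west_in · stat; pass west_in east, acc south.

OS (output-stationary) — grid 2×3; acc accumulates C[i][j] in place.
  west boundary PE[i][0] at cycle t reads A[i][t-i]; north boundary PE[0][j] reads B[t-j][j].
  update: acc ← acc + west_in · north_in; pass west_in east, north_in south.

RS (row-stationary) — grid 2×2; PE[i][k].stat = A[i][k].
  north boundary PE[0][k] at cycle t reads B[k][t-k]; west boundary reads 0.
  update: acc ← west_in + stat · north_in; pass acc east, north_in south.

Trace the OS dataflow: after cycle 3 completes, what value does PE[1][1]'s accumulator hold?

PE[1][1].acc = 32

OS (2×3). Following PE[1][1] plus its west/north inputs:
  t=0 PE[0][1]: acc=0 h=0 v=0
  t=0 PE[1][0]: acc=0 h=0 v=0
  t=0 PE[1][1]: acc=0 h=0 v=0
  t=1 PE[0][1]: acc=3 h=3 v=1
  t=1 PE[1][0]: acc=12 h=2 v=6
  t=1 PE[1][1]: acc=0 h=0 v=0
  t=2 PE[0][1]: acc=51 h=8 v=6
  t=2 PE[1][0]: acc=42 h=5 v=6
  t=2 PE[1][1]: acc=2 h=2 v=1
  t=3 PE[0][1]: acc=51 h=0 v=0
  t=3 PE[1][0]: acc=42 h=0 v=0
  t=3 PE[1][1]: acc=32 h=5 v=6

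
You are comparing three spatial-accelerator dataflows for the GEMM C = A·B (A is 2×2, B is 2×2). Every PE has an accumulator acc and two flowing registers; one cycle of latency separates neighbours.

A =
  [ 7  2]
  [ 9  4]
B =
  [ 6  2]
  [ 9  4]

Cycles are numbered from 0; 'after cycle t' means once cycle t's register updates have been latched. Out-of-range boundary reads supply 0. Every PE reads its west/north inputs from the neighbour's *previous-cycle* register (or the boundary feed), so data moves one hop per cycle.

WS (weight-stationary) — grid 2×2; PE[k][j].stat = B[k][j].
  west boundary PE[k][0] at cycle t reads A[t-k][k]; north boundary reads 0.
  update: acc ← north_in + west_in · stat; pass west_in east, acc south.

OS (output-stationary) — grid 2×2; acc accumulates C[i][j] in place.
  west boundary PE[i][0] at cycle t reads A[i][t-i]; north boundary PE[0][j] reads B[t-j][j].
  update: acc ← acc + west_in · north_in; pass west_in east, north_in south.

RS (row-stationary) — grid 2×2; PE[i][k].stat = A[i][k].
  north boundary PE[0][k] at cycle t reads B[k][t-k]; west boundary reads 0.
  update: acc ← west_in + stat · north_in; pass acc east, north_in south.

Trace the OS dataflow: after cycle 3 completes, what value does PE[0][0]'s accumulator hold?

Tracing OS — 2×2 array, target PE[0][0]:
  c0 r0c0: 42 / 7 / 6
  c1 r0c0: 60 / 2 / 9
  c2 r0c0: 60 / 0 / 0
  c3 r0c0: 60 / 0 / 0

PE[0][0].acc = 60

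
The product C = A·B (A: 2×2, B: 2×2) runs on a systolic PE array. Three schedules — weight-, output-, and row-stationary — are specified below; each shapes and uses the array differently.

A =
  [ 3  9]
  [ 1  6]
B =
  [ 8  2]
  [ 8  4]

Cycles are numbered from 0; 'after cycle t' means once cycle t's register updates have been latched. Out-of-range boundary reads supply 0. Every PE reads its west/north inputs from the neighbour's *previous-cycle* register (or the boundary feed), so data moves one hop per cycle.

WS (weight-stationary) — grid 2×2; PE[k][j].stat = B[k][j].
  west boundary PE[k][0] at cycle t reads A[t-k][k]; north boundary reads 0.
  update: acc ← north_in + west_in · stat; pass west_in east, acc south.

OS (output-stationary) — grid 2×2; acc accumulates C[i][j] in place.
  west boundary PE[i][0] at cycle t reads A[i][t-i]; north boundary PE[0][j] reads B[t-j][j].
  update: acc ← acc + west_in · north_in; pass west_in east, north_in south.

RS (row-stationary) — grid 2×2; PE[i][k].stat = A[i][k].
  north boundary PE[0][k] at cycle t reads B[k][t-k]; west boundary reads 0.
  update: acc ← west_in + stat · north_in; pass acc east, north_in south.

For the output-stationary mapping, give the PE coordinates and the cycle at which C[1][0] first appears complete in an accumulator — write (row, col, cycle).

Under OS, C[1][0] lands at PE[1][0]:
  0: (1,0).acc=0  regs=<0,0>
  1: (1,0).acc=8  regs=<1,8>
  2: (1,0).acc=56  regs=<6,8>

(row, col, cycle) = (1, 0, 2)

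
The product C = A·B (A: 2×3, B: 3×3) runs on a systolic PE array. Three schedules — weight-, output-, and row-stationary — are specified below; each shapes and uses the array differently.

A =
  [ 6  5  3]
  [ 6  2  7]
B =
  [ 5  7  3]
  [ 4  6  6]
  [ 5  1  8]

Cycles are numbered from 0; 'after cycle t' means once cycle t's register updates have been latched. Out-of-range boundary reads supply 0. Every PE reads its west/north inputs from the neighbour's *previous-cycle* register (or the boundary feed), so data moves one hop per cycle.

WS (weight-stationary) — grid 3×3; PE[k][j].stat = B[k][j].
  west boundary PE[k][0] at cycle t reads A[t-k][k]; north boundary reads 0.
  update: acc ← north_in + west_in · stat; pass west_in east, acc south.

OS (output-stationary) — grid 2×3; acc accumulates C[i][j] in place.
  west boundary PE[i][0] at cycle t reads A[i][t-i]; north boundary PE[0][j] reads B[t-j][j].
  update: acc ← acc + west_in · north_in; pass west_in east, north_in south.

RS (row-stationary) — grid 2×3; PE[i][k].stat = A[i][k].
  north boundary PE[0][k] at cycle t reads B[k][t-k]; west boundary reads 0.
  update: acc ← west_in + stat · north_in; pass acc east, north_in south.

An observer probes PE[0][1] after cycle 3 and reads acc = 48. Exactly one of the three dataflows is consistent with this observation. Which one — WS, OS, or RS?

dataflow = RS

— WS: 3×3; PE[0][1] trace:
  t=0 PE[0][1]: acc=0 h=0 v=0
  t=1 PE[0][1]: acc=42 h=6 v=42
  t=2 PE[0][1]: acc=42 h=6 v=42
  t=3 PE[0][1]: acc=0 h=0 v=0
— OS: 2×3; PE[0][1] trace:
  t=0 PE[0][1]: acc=0 h=0 v=0
  t=1 PE[0][1]: acc=42 h=6 v=7
  t=2 PE[0][1]: acc=72 h=5 v=6
  t=3 PE[0][1]: acc=75 h=3 v=1
— RS: 2×3; PE[0][1] trace:
  t=0 PE[0][1]: acc=0 h=0 v=0
  t=1 PE[0][1]: acc=50 h=50 v=4
  t=2 PE[0][1]: acc=72 h=72 v=6
  t=3 PE[0][1]: acc=48 h=48 v=6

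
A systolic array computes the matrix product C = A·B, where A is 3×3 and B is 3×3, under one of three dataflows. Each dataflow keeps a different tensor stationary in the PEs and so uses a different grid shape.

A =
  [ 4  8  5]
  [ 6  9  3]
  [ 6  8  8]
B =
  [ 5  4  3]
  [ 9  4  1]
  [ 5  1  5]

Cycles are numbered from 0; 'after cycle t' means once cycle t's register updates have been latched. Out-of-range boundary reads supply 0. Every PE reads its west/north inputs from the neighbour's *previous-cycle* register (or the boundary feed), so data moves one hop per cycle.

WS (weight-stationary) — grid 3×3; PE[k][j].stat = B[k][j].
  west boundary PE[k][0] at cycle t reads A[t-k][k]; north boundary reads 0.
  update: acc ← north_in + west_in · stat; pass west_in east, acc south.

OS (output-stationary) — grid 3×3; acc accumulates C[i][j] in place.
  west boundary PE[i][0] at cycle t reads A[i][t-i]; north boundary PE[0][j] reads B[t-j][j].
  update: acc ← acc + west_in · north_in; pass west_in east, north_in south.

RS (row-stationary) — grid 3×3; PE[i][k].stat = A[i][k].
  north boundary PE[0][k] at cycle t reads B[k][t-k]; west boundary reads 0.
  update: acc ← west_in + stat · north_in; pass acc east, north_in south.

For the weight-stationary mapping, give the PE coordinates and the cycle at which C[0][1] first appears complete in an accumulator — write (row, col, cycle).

(row, col, cycle) = (2, 1, 3)

WS: C[0][1] accumulates in PE[2][1]:
  step 0 · PE2,1: acc=0; fwd→0 fwd↓0
  step 1 · PE2,1: acc=0; fwd→0 fwd↓0
  step 2 · PE2,1: acc=0; fwd→0 fwd↓0
  step 3 · PE2,1: acc=53; fwd→5 fwd↓53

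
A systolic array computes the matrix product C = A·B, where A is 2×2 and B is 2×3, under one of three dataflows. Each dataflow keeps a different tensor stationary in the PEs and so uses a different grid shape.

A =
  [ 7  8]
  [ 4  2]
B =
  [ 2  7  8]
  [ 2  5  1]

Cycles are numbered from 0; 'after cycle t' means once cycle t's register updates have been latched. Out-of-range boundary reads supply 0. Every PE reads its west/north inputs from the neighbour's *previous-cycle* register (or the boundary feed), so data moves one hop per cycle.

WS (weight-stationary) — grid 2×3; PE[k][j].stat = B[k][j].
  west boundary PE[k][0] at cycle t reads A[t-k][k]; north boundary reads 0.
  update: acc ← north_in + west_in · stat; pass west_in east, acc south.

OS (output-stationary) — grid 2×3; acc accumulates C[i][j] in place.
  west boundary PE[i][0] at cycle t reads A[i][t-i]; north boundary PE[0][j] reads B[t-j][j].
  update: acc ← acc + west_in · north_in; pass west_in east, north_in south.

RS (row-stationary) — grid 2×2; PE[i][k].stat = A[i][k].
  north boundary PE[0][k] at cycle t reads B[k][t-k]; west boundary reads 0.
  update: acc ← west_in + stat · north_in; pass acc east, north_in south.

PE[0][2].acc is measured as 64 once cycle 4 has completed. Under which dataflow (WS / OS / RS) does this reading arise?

Under WS (2×3), PE[0][2]:
  @0  [0,2]  acc 0  |  →0  ↓0
  @1  [0,2]  acc 0  |  →0  ↓0
  @2  [0,2]  acc 56  |  →7  ↓56
  @3  [0,2]  acc 32  |  →4  ↓32
  @4  [0,2]  acc 0  |  →0  ↓0
Under OS (2×3), PE[0][2]:
  @0  [0,2]  acc 0  |  →0  ↓0
  @1  [0,2]  acc 0  |  →0  ↓0
  @2  [0,2]  acc 56  |  →7  ↓8
  @3  [0,2]  acc 64  |  →8  ↓1
  @4  [0,2]  acc 64  |  →0  ↓0
RS: PE[0][2] is outside its 2×2 grid.

dataflow = OS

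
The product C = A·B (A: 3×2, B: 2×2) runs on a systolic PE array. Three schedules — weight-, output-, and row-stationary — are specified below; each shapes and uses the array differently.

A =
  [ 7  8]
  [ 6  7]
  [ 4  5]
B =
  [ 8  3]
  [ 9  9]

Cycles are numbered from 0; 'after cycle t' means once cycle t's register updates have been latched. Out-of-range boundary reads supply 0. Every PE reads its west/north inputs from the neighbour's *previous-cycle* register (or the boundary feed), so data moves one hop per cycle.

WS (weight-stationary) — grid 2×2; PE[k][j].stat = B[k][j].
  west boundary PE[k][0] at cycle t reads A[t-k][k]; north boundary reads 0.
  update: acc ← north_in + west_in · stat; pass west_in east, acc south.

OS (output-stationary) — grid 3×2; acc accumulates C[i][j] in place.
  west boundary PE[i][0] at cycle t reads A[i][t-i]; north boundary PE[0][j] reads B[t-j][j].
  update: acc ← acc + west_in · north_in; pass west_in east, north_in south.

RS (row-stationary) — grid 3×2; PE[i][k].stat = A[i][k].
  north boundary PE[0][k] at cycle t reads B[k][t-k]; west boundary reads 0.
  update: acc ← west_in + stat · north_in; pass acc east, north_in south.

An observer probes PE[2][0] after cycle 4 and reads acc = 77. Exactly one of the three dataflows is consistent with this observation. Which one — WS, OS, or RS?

dataflow = OS

WS (2×2): PE[2][0] does not exist.
— OS: 3×2; PE[2][0] trace:
  t=0 PE[2][0]: acc=0 h=0 v=0
  t=1 PE[2][0]: acc=0 h=0 v=0
  t=2 PE[2][0]: acc=32 h=4 v=8
  t=3 PE[2][0]: acc=77 h=5 v=9
  t=4 PE[2][0]: acc=77 h=0 v=0
— RS: 3×2; PE[2][0] trace:
  t=0 PE[2][0]: acc=0 h=0 v=0
  t=1 PE[2][0]: acc=0 h=0 v=0
  t=2 PE[2][0]: acc=32 h=32 v=8
  t=3 PE[2][0]: acc=12 h=12 v=3
  t=4 PE[2][0]: acc=0 h=0 v=0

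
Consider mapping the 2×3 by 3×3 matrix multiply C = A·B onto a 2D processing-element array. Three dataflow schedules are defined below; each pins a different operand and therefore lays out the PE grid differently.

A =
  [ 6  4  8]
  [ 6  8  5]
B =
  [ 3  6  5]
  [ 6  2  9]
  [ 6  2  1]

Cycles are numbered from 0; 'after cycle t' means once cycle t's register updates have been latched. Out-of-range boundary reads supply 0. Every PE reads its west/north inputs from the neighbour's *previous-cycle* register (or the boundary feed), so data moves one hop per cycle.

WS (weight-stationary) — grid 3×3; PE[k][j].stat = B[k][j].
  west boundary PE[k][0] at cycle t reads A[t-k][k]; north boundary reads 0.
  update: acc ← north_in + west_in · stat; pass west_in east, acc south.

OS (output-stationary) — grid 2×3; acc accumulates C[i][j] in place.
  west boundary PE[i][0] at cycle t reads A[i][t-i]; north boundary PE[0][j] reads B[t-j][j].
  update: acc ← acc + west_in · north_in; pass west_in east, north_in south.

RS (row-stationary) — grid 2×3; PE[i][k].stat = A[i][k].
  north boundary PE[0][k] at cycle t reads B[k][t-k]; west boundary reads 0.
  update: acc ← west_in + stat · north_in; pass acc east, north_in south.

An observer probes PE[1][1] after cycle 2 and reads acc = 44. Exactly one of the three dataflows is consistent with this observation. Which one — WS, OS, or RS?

dataflow = WS

— WS: 3×3; PE[1][1] trace:
  cycle 0: PE[1][1] → acc 0, east 0, south 0
  cycle 1: PE[1][1] → acc 0, east 0, south 0
  cycle 2: PE[1][1] → acc 44, east 4, south 44
— OS: 2×3; PE[1][1] trace:
  cycle 0: PE[1][1] → acc 0, east 0, south 0
  cycle 1: PE[1][1] → acc 0, east 0, south 0
  cycle 2: PE[1][1] → acc 36, east 6, south 6
— RS: 2×3; PE[1][1] trace:
  cycle 0: PE[1][1] → acc 0, east 0, south 0
  cycle 1: PE[1][1] → acc 0, east 0, south 0
  cycle 2: PE[1][1] → acc 66, east 66, south 6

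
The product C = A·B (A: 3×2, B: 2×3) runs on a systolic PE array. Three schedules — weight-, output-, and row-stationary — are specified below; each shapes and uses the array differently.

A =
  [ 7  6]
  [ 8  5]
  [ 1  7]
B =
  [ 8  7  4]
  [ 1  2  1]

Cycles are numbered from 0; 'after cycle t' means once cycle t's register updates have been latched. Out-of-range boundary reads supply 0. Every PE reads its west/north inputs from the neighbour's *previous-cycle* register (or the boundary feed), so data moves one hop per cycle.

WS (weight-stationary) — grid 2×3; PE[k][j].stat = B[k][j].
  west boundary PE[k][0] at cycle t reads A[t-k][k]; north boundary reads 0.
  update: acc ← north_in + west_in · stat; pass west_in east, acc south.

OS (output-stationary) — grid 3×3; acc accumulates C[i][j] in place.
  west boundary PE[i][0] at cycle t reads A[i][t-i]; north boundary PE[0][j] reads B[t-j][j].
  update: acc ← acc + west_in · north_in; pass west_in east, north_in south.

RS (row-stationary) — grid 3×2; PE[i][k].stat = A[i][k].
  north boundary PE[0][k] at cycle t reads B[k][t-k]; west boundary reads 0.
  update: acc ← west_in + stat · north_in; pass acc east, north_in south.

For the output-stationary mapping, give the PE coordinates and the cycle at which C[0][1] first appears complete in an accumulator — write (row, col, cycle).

(row, col, cycle) = (0, 1, 2)

Under OS, C[0][1] lands at PE[0][1]:
  step 0 · PE0,1: acc=0; fwd→0 fwd↓0
  step 1 · PE0,1: acc=49; fwd→7 fwd↓7
  step 2 · PE0,1: acc=61; fwd→6 fwd↓2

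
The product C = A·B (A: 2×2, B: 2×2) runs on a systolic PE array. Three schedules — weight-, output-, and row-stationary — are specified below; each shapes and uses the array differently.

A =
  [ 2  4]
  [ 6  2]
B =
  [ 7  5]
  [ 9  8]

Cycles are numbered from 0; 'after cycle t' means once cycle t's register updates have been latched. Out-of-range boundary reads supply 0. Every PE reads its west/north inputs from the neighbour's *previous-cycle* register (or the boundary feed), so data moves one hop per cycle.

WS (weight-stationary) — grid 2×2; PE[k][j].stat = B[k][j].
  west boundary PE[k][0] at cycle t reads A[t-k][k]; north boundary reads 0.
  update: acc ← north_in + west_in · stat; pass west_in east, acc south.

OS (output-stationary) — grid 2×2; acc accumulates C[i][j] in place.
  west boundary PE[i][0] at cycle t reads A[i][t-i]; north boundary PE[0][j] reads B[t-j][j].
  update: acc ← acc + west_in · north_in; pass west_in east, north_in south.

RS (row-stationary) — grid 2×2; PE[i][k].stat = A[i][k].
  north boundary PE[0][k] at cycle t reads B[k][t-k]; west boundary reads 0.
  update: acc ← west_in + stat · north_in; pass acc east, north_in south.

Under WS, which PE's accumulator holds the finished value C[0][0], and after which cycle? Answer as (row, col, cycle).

(row, col, cycle) = (1, 0, 1)

Under WS, C[0][0] lands at PE[1][0]:
  t=0 PE[1][0]: acc=0 h=0 v=0
  t=1 PE[1][0]: acc=50 h=4 v=50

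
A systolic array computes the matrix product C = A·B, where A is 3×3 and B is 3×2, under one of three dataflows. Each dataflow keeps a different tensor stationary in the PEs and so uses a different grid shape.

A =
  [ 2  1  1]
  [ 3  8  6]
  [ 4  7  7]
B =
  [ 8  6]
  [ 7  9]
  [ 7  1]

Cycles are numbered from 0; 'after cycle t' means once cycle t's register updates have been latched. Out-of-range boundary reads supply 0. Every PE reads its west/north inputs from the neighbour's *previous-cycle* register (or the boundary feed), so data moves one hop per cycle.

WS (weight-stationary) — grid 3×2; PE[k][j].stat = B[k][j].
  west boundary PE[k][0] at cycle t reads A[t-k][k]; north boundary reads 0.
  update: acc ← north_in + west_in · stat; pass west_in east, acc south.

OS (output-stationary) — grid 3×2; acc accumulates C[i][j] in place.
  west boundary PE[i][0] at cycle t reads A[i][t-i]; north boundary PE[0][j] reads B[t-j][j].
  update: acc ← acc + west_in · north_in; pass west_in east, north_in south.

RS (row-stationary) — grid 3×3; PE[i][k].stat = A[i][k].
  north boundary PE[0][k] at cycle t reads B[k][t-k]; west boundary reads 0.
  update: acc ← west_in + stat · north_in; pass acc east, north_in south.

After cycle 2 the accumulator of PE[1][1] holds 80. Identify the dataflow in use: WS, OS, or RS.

WS (3×2 grid), PE[1][1]:
  c0 r1c1: 0 / 0 / 0
  c1 r1c1: 0 / 0 / 0
  c2 r1c1: 21 / 1 / 21
OS (3×2 grid), PE[1][1]:
  c0 r1c1: 0 / 0 / 0
  c1 r1c1: 0 / 0 / 0
  c2 r1c1: 18 / 3 / 6
RS (3×3 grid), PE[1][1]:
  c0 r1c1: 0 / 0 / 0
  c1 r1c1: 0 / 0 / 0
  c2 r1c1: 80 / 80 / 7

dataflow = RS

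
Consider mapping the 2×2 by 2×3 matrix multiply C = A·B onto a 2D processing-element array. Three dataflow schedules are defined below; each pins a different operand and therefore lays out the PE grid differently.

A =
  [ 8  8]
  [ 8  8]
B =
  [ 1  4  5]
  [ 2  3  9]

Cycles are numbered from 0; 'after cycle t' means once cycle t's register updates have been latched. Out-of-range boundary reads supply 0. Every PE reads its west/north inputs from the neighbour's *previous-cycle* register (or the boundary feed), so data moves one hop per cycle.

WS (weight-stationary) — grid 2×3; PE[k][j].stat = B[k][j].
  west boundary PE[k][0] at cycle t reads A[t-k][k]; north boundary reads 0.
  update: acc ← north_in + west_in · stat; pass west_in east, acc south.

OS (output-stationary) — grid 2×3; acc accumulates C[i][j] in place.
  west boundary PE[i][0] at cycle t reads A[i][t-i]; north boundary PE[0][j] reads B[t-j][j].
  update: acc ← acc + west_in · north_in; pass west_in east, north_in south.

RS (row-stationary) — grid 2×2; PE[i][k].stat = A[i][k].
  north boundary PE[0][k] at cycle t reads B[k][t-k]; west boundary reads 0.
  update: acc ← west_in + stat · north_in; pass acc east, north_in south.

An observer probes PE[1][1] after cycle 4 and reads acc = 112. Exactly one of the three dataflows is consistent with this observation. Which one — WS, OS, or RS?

— WS: 2×3; PE[1][1] trace:
  after 0 — PE[1][1] acc=0, pass-E 0, pass-S 0
  after 1 — PE[1][1] acc=0, pass-E 0, pass-S 0
  after 2 — PE[1][1] acc=56, pass-E 8, pass-S 56
  after 3 — PE[1][1] acc=56, pass-E 8, pass-S 56
  after 4 — PE[1][1] acc=0, pass-E 0, pass-S 0
— OS: 2×3; PE[1][1] trace:
  after 0 — PE[1][1] acc=0, pass-E 0, pass-S 0
  after 1 — PE[1][1] acc=0, pass-E 0, pass-S 0
  after 2 — PE[1][1] acc=32, pass-E 8, pass-S 4
  after 3 — PE[1][1] acc=56, pass-E 8, pass-S 3
  after 4 — PE[1][1] acc=56, pass-E 0, pass-S 0
— RS: 2×2; PE[1][1] trace:
  after 0 — PE[1][1] acc=0, pass-E 0, pass-S 0
  after 1 — PE[1][1] acc=0, pass-E 0, pass-S 0
  after 2 — PE[1][1] acc=24, pass-E 24, pass-S 2
  after 3 — PE[1][1] acc=56, pass-E 56, pass-S 3
  after 4 — PE[1][1] acc=112, pass-E 112, pass-S 9

dataflow = RS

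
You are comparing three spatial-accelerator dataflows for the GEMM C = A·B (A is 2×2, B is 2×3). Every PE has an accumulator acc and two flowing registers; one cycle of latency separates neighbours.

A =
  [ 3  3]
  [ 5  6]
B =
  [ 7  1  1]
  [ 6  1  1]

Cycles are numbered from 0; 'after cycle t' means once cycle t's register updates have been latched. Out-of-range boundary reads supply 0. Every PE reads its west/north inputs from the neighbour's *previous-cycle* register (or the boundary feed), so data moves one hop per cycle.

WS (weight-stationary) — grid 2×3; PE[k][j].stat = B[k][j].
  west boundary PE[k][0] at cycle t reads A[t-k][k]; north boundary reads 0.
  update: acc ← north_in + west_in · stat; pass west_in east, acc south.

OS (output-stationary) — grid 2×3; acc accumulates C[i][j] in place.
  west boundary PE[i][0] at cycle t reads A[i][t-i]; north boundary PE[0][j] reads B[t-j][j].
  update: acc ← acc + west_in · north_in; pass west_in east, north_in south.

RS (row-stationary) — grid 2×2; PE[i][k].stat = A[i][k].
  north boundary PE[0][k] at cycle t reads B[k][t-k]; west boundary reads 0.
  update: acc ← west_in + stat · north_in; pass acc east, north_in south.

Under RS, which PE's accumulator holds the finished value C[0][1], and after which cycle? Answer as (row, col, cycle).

RS — PE[0][1] is where C[0][1] collects:
  @0  [0,1]  acc 0  |  →0  ↓0
  @1  [0,1]  acc 39  |  →39  ↓6
  @2  [0,1]  acc 6  |  →6  ↓1

(row, col, cycle) = (0, 1, 2)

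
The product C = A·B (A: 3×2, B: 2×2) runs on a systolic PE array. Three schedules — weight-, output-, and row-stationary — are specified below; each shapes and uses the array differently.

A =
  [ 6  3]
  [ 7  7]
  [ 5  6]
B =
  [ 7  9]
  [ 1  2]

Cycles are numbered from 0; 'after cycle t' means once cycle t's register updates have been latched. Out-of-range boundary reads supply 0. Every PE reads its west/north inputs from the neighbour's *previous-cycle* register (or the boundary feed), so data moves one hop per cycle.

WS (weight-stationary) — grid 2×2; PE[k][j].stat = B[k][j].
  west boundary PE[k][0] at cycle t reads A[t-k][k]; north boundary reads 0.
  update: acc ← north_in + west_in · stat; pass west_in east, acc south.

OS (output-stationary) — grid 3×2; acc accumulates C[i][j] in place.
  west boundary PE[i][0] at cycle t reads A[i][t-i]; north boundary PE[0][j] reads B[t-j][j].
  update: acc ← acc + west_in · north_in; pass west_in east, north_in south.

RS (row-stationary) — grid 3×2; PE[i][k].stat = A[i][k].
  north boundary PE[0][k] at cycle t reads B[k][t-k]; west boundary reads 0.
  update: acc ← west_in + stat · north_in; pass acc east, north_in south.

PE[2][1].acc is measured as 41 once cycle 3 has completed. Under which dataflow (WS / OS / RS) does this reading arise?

dataflow = RS

— WS: 2×2 array has no PE[2][1].
OS (3×2 grid), PE[2][1]:
  cycle 0: PE[2][1] → acc 0, east 0, south 0
  cycle 1: PE[2][1] → acc 0, east 0, south 0
  cycle 2: PE[2][1] → acc 0, east 0, south 0
  cycle 3: PE[2][1] → acc 45, east 5, south 9
RS (3×2 grid), PE[2][1]:
  cycle 0: PE[2][1] → acc 0, east 0, south 0
  cycle 1: PE[2][1] → acc 0, east 0, south 0
  cycle 2: PE[2][1] → acc 0, east 0, south 0
  cycle 3: PE[2][1] → acc 41, east 41, south 1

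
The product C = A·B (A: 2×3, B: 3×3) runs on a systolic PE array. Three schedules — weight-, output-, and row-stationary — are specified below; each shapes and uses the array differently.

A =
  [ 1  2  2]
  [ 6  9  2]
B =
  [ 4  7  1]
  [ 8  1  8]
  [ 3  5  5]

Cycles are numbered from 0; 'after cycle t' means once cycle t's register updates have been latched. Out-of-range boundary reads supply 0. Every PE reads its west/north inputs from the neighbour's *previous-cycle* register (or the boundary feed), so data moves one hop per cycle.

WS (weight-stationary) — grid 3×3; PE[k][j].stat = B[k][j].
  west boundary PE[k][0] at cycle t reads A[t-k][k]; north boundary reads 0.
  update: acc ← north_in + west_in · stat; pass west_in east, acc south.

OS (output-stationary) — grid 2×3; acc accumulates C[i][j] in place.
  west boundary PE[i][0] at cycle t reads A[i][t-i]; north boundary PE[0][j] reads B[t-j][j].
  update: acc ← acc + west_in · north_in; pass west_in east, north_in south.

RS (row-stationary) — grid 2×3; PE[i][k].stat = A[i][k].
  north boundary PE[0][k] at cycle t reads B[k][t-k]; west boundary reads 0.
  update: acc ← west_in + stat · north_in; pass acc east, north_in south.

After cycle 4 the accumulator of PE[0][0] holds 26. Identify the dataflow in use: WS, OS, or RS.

dataflow = OS

— WS: 3×3; PE[0][0] trace:
  c0 r0c0: 4 / 1 / 4
  c1 r0c0: 24 / 6 / 24
  c2 r0c0: 0 / 0 / 0
  c3 r0c0: 0 / 0 / 0
  c4 r0c0: 0 / 0 / 0
— OS: 2×3; PE[0][0] trace:
  c0 r0c0: 4 / 1 / 4
  c1 r0c0: 20 / 2 / 8
  c2 r0c0: 26 / 2 / 3
  c3 r0c0: 26 / 0 / 0
  c4 r0c0: 26 / 0 / 0
— RS: 2×3; PE[0][0] trace:
  c0 r0c0: 4 / 4 / 4
  c1 r0c0: 7 / 7 / 7
  c2 r0c0: 1 / 1 / 1
  c3 r0c0: 0 / 0 / 0
  c4 r0c0: 0 / 0 / 0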